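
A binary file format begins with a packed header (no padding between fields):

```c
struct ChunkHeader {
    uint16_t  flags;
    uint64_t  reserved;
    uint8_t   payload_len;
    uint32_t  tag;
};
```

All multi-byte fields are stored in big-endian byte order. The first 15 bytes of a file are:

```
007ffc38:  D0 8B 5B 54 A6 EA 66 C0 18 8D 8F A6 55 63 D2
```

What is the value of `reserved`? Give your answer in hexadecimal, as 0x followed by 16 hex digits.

`reserved` follows `flags` (2 bytes), so it starts at byte offset 2 and occupies 8 bytes.
Bytes at offsets 2..9: 5B 54 A6 EA 66 C0 18 8D.
In big-endian order the high byte comes first in memory.
The bytes are already most-significant first: 0x5B54A6EA66C0188D.

0x5B54A6EA66C0188D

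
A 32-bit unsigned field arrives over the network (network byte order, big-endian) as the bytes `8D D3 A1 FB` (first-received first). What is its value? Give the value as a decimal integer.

Big-endian: lowest address holds the most-significant byte.
The bytes are already most-significant first: 0x8DD3A1FB.
0x8DD3A1FB = 2379457019.

2379457019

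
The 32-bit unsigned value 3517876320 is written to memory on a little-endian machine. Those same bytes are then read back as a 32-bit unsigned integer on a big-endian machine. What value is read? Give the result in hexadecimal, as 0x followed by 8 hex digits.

3517876320 in 32-bit hexadecimal is 0xD1AE8860.
Stored little-endian, the bytes at ascending addresses are 60 88 AE D1.
Read back as big-endian, the last byte is least significant, giving 0x6088AED1.

0x6088AED1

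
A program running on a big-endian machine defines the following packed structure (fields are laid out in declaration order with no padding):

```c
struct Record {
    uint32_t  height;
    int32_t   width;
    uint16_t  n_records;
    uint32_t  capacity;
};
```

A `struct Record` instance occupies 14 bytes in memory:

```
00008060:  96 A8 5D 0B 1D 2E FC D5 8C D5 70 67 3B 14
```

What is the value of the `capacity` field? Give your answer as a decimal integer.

`capacity` follows `height` (4 B), `width` (4 B), `n_records` (2 B), so it starts at offset 4 + 4 + 2 = 10 and occupies 4 bytes.
Bytes at offsets 10..13: 70 67 3B 14.
In big-endian order the high byte comes first in memory.
The bytes are already most-significant first: 0x70673B14.
0x70673B14 = 1885813524.

1885813524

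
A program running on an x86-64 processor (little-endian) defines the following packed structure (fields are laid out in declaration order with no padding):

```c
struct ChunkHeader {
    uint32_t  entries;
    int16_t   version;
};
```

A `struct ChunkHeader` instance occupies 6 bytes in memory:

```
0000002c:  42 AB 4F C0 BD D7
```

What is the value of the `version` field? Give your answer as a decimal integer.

-10307

`version` follows `entries` (4 bytes), so it starts at byte offset 4 and occupies 2 bytes.
Bytes at offsets 4..5: BD D7.
Little-endian: lowest address holds the least-significant byte.
Reassemble most-significant byte first: D7 BD → 0xD7BD.
Top bit is set, so as a signed 16-bit value this is 0xD7BD − 2^16 = -10307.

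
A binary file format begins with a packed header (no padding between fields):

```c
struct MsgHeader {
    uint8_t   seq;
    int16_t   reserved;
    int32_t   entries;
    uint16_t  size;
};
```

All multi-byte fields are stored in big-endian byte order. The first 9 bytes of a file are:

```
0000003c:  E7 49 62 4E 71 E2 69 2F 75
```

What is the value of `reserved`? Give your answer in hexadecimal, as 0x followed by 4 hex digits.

`reserved` follows `seq` (1 byte), so it starts at byte offset 1 and occupies 2 bytes.
Bytes at offsets 1..2: 49 62.
Big-endian stores the most-significant byte at the lowest address.
The bytes are already most-significant first: 0x4962.

0x4962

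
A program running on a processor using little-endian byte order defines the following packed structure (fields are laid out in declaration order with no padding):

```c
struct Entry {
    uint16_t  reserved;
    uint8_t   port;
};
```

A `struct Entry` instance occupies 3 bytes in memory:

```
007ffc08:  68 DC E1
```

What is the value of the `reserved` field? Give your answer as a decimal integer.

`reserved` is the first field, at byte offset 0, occupying 2 bytes.
Bytes at offsets 0..1: 68 DC.
In little-endian order the low byte comes first in memory.
Reassemble most-significant byte first: DC 68 → 0xDC68.
0xDC68 = 56424.

56424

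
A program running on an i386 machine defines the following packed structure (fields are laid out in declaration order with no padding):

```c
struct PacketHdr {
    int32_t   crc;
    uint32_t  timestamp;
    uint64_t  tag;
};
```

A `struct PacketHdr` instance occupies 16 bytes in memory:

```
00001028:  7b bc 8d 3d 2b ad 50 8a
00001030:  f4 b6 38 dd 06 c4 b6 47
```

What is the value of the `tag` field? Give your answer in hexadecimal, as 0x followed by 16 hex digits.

`tag` follows `crc` (4 B), `timestamp` (4 B), so it starts at offset 4 + 4 = 8 and occupies 8 bytes.
Bytes at offsets 8..15: F4 B6 38 DD 06 C4 B6 47.
Little-endian stores the least-significant byte at the lowest address.
Reassemble most-significant byte first: 47 B6 C4 06 DD 38 B6 F4 → 0x47B6C406DD38B6F4.

0x47B6C406DD38B6F4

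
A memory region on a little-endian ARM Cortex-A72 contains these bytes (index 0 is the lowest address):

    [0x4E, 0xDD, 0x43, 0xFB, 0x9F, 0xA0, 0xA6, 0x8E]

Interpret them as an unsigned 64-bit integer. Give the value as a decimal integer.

In little-endian order the low byte comes first in memory.
Reassemble most-significant byte first: 8E A6 A0 9F FB 43 DD 4E → 0x8EA6A09FFB43DD4E.
0x8EA6A09FFB43DD4E = 10279079808495508814.

10279079808495508814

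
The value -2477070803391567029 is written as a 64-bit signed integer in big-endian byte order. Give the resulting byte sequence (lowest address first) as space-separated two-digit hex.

DD 9F AD 3A 78 5A AB 4B

Two's complement of -2477070803391567029 in 64 bits: 2477070803391567029 = 0x226052C587A554B5; invert → 0xDD9FAD3A785AAB4A; add 1 → 0xDD9FAD3A785AAB4B.
Split into bytes (most-significant first): DD 9F AD 3A 78 5A AB 4B.
Big-endian: lowest address holds the most-significant byte.
So the memory order matches the most-significant-first order: DD 9F AD 3A 78 5A AB 4B.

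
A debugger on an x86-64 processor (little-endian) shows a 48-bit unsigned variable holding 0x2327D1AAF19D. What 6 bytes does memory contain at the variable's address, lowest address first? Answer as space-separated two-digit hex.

9D F1 AA D1 27 23

Split into bytes (most-significant first): 23 27 D1 AA F1 9D.
Little-endian: lowest address holds the least-significant byte.
So at ascending addresses the bytes are 9D F1 AA D1 27 23.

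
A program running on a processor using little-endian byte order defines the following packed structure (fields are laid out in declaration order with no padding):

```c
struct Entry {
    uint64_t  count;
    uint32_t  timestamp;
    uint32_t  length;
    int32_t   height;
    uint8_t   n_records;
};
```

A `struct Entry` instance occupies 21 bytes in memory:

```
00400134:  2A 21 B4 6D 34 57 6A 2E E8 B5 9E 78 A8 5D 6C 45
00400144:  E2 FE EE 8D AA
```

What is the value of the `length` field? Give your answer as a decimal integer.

1164729768

`length` follows `count` (8 B), `timestamp` (4 B), so it starts at offset 8 + 4 = 12 and occupies 4 bytes.
Bytes at offsets 12..15: A8 5D 6C 45.
In little-endian order the low byte comes first in memory.
Reassemble most-significant byte first: 45 6C 5D A8 → 0x456C5DA8.
0x456C5DA8 = 1164729768.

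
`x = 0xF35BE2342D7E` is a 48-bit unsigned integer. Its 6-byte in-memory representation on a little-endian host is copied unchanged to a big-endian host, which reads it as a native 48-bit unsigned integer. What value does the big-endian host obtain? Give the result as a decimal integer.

138732625878003

Stored little-endian, the bytes at ascending addresses are 7E 2D 34 E2 5B F3.
Read back as big-endian, the last byte is least significant, giving 0x7E2D34E25BF3.
0x7E2D34E25BF3 = 138732625878003.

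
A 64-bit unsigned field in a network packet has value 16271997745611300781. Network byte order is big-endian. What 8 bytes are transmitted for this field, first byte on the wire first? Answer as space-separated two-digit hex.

16271997745611300781 in hexadecimal, padded to 64 bits, is 0xE1D1BFBCA51E5FAD.
Split into bytes (most-significant first): E1 D1 BF BC A5 1E 5F AD.
Big-endian stores the most-significant byte at the lowest address.
So the memory order matches the most-significant-first order: E1 D1 BF BC A5 1E 5F AD.

E1 D1 BF BC A5 1E 5F AD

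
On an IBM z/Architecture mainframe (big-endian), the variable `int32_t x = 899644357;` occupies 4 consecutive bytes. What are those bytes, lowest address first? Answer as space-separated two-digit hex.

899644357 in hexadecimal, padded to 32 bits, is 0x359F7BC5.
Split into bytes (most-significant first): 35 9F 7B C5.
In big-endian order the high byte comes first in memory.
So the memory order matches the most-significant-first order: 35 9F 7B C5.

35 9F 7B C5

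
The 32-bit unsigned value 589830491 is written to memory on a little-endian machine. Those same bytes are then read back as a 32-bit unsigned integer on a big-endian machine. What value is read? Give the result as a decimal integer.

1528375331

589830491 in 32-bit hexadecimal is 0x2328195B.
Stored little-endian, the bytes at ascending addresses are 5B 19 28 23.
Read back as big-endian, the last byte is least significant, giving 0x5B192823.
0x5B192823 = 1528375331.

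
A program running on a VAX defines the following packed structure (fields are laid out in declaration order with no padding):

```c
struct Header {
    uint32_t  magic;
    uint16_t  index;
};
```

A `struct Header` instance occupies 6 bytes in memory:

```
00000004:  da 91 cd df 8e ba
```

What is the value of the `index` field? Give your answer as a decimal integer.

47758

`index` follows `magic` (4 bytes), so it starts at byte offset 4 and occupies 2 bytes.
Bytes at offsets 4..5: 8E BA.
Little-endian stores the least-significant byte at the lowest address.
Reassemble most-significant byte first: BA 8E → 0xBA8E.
0xBA8E = 47758.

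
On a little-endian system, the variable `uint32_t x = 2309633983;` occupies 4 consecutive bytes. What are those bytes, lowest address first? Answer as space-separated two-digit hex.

2309633983 in hexadecimal, padded to 32 bits, is 0x89AA37BF.
Split into bytes (most-significant first): 89 AA 37 BF.
Little-endian: lowest address holds the least-significant byte.
So at ascending addresses the bytes are BF 37 AA 89.

BF 37 AA 89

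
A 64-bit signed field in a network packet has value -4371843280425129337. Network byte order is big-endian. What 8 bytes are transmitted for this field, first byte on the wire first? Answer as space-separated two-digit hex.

Two's complement of -4371843280425129337 in 64 bits: 4371843280425129337 = 0x3CABE84CEF6B1579; invert → 0xC35417B31094EA86; add 1 → 0xC35417B31094EA87.
Split into bytes (most-significant first): C3 54 17 B3 10 94 EA 87.
Big-endian stores the most-significant byte at the lowest address.
So the memory order matches the most-significant-first order: C3 54 17 B3 10 94 EA 87.

C3 54 17 B3 10 94 EA 87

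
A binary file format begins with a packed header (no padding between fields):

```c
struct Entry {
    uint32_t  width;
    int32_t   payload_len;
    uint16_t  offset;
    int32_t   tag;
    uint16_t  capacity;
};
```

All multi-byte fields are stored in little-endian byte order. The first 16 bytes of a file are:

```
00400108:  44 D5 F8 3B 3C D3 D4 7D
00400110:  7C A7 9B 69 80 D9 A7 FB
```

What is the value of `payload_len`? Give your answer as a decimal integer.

2111099708

`payload_len` follows `width` (4 bytes), so it starts at byte offset 4 and occupies 4 bytes.
Bytes at offsets 4..7: 3C D3 D4 7D.
Little-endian: lowest address holds the least-significant byte.
Reassemble most-significant byte first: 7D D4 D3 3C → 0x7DD4D33C.
0x7DD4D33C = 2111099708.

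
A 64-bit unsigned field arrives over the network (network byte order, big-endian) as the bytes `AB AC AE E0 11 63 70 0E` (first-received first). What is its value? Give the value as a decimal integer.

Big-endian stores the most-significant byte at the lowest address.
The bytes are already most-significant first: 0xABACAEE01163700E.
0xABACAEE01163700E = 12370454553867546638.

12370454553867546638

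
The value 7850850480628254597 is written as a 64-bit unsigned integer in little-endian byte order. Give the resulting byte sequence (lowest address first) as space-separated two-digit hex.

85 47 8D A2 EA D2 F3 6C

7850850480628254597 in hexadecimal, padded to 64 bits, is 0x6CF3D2EAA28D4785.
Split into bytes (most-significant first): 6C F3 D2 EA A2 8D 47 85.
Little-endian: lowest address holds the least-significant byte.
So at ascending addresses the bytes are 85 47 8D A2 EA D2 F3 6C.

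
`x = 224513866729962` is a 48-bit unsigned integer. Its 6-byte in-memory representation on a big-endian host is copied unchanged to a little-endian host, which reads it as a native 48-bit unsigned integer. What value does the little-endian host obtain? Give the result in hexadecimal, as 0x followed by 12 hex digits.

0xEA0946B531CC

224513866729962 in 48-bit hexadecimal is 0xCC31B54609EA.
Stored big-endian, the bytes at ascending addresses are CC 31 B5 46 09 EA.
Read back as little-endian, the first byte is least significant, giving 0xEA0946B531CC.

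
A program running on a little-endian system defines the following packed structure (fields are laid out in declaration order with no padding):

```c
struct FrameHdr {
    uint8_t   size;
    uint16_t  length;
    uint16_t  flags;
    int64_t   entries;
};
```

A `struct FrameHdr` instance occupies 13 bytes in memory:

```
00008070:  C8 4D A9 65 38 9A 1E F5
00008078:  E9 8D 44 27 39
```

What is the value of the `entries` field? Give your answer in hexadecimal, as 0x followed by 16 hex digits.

0x3927448DE9F51E9A

`entries` follows `size` (1 B), `length` (2 B), `flags` (2 B), so it starts at offset 1 + 2 + 2 = 5 and occupies 8 bytes.
Bytes at offsets 5..12: 9A 1E F5 E9 8D 44 27 39.
Little-endian stores the least-significant byte at the lowest address.
Reassemble most-significant byte first: 39 27 44 8D E9 F5 1E 9A → 0x3927448DE9F51E9A.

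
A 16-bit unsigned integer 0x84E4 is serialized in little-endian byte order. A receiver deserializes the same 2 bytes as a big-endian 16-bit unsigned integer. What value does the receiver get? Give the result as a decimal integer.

Stored little-endian, the bytes at ascending addresses are E4 84.
Read back as big-endian, the last byte is least significant, giving 0xE484.
0xE484 = 58500.

58500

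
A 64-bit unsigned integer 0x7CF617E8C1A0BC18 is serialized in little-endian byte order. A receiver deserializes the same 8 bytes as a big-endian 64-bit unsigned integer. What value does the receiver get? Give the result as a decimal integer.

1782476307214890620

Stored little-endian, the bytes at ascending addresses are 18 BC A0 C1 E8 17 F6 7C.
Read back as big-endian, the last byte is least significant, giving 0x18BCA0C1E817F67C.
0x18BCA0C1E817F67C = 1782476307214890620.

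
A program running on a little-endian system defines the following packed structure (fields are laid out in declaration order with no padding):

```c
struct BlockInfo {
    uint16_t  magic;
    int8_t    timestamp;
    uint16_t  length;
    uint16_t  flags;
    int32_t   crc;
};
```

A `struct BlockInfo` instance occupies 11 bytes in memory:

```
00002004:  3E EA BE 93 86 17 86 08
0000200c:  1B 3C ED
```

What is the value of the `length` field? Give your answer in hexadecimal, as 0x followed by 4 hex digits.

`length` follows `magic` (2 B), `timestamp` (1 B), so it starts at offset 2 + 1 = 3 and occupies 2 bytes.
Bytes at offsets 3..4: 93 86.
In little-endian order the low byte comes first in memory.
Reassemble most-significant byte first: 86 93 → 0x8693.

0x8693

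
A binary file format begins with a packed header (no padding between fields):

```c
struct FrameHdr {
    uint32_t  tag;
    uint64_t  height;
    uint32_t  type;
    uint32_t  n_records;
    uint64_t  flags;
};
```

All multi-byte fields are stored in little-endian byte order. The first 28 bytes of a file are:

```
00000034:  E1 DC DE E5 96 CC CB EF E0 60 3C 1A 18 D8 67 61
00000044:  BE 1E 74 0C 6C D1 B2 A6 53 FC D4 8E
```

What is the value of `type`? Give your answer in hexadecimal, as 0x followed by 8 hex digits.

`type` follows `tag` (4 B), `height` (8 B), so it starts at offset 4 + 8 = 12 and occupies 4 bytes.
Bytes at offsets 12..15: 18 D8 67 61.
In little-endian order the low byte comes first in memory.
Reassemble most-significant byte first: 61 67 D8 18 → 0x6167D818.

0x6167D818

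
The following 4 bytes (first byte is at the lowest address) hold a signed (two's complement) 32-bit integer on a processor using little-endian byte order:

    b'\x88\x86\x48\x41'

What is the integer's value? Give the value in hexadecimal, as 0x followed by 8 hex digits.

In little-endian order the low byte comes first in memory.
Reassemble most-significant byte first: 41 48 86 88 → 0x41488688.

0x41488688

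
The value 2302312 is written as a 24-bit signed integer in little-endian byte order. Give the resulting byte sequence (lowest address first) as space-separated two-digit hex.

68 21 23

2302312 in hexadecimal, padded to 24 bits, is 0x232168.
Split into bytes (most-significant first): 23 21 68.
In little-endian order the low byte comes first in memory.
So at ascending addresses the bytes are 68 21 23.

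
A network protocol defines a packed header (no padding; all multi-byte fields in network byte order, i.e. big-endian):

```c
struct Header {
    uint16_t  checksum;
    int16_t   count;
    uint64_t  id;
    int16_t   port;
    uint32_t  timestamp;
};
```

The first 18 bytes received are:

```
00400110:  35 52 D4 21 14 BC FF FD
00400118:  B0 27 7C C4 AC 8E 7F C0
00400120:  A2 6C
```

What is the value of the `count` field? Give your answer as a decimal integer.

`count` follows `checksum` (2 bytes), so it starts at byte offset 2 and occupies 2 bytes.
Bytes at offsets 2..3: D4 21.
Big-endian stores the most-significant byte at the lowest address.
The bytes are already most-significant first: 0xD421.
Top bit is set, so as a signed 16-bit value this is 0xD421 − 2^16 = -11231.

-11231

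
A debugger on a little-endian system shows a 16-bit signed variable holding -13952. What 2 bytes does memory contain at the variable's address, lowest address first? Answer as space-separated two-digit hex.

Two's complement of -13952 in 16 bits: 13952 = 0x3680; invert → 0xC97F; add 1 → 0xC980.
Split into bytes (most-significant first): C9 80.
Little-endian stores the least-significant byte at the lowest address.
So at ascending addresses the bytes are 80 C9.

80 C9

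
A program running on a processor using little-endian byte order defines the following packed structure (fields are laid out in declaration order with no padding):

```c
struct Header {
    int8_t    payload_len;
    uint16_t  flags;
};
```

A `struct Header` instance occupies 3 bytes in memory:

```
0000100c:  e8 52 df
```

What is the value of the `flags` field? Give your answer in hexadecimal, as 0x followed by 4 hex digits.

`flags` follows `payload_len` (1 byte), so it starts at byte offset 1 and occupies 2 bytes.
Bytes at offsets 1..2: 52 DF.
In little-endian order the low byte comes first in memory.
Reassemble most-significant byte first: DF 52 → 0xDF52.

0xDF52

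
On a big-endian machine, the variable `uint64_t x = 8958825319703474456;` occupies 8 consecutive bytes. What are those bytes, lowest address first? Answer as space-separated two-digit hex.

7C 54 24 29 91 B3 71 18

8958825319703474456 in hexadecimal, padded to 64 bits, is 0x7C54242991B37118.
Split into bytes (most-significant first): 7C 54 24 29 91 B3 71 18.
Big-endian stores the most-significant byte at the lowest address.
So the memory order matches the most-significant-first order: 7C 54 24 29 91 B3 71 18.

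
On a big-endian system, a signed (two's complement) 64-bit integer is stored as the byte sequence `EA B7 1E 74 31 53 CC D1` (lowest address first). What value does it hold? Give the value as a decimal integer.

-1533723663703749423

In big-endian order the high byte comes first in memory.
The bytes are already most-significant first: 0xEAB71E743153CCD1.
Top bit is set, so as a signed 64-bit value this is 0xEAB71E743153CCD1 − 2^64 = -1533723663703749423.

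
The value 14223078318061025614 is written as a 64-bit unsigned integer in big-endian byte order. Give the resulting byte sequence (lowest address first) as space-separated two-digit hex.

C5 62 86 5F 88 96 79 4E

14223078318061025614 in hexadecimal, padded to 64 bits, is 0xC562865F8896794E.
Split into bytes (most-significant first): C5 62 86 5F 88 96 79 4E.
In big-endian order the high byte comes first in memory.
So the memory order matches the most-significant-first order: C5 62 86 5F 88 96 79 4E.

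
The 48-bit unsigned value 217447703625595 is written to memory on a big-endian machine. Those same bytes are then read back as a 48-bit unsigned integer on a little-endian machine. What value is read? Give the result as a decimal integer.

217447703625595 in 48-bit hexadecimal is 0xC5C47D21BF7B.
Stored big-endian, the bytes at ascending addresses are C5 C4 7D 21 BF 7B.
Read back as little-endian, the first byte is least significant, giving 0x7BBF217DC4C5.
0x7BBF217DC4C5 = 136060830860485.

136060830860485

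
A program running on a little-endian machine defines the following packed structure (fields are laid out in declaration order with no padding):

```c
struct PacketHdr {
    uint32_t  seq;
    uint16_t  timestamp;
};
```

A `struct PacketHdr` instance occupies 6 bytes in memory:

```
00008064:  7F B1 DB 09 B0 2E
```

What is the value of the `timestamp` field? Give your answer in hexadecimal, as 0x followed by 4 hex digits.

0x2EB0

`timestamp` follows `seq` (4 bytes), so it starts at byte offset 4 and occupies 2 bytes.
Bytes at offsets 4..5: B0 2E.
Little-endian stores the least-significant byte at the lowest address.
Reassemble most-significant byte first: 2E B0 → 0x2EB0.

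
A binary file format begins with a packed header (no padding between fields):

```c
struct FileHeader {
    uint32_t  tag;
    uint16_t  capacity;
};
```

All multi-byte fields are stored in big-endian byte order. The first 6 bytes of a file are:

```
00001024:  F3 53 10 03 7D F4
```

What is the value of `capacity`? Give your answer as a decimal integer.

32244

`capacity` follows `tag` (4 bytes), so it starts at byte offset 4 and occupies 2 bytes.
Bytes at offsets 4..5: 7D F4.
In big-endian order the high byte comes first in memory.
The bytes are already most-significant first: 0x7DF4.
0x7DF4 = 32244.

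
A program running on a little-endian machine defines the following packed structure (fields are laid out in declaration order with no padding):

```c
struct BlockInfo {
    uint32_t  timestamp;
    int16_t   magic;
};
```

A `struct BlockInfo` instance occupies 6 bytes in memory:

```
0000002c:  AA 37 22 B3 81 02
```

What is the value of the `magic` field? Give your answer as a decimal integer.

`magic` follows `timestamp` (4 bytes), so it starts at byte offset 4 and occupies 2 bytes.
Bytes at offsets 4..5: 81 02.
Little-endian stores the least-significant byte at the lowest address.
Reassemble most-significant byte first: 02 81 → 0x0281.
0x0281 = 641.

641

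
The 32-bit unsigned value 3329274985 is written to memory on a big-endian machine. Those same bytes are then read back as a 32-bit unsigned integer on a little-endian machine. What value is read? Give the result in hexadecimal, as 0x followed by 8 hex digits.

3329274985 in 32-bit hexadecimal is 0xC670B469.
Stored big-endian, the bytes at ascending addresses are C6 70 B4 69.
Read back as little-endian, the first byte is least significant, giving 0x69B470C6.

0x69B470C6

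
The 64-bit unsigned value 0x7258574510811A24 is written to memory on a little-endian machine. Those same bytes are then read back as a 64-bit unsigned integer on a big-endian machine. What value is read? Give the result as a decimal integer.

Stored little-endian, the bytes at ascending addresses are 24 1A 81 10 45 57 58 72.
Read back as big-endian, the last byte is least significant, giving 0x241A811045575872.
0x241A811045575872 = 2601533641642694770.

2601533641642694770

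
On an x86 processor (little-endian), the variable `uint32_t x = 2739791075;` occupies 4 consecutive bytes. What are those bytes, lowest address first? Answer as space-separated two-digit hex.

E3 E4 4D A3

2739791075 in hexadecimal, padded to 32 bits, is 0xA34DE4E3.
Split into bytes (most-significant first): A3 4D E4 E3.
In little-endian order the low byte comes first in memory.
So at ascending addresses the bytes are E3 E4 4D A3.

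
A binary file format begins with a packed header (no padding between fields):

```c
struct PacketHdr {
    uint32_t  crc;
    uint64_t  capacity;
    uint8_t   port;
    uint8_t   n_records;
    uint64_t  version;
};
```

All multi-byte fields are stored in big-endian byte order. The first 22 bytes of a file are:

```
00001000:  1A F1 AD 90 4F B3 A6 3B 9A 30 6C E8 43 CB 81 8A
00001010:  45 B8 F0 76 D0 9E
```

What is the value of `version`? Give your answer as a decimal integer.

9334349838289391774

`version` follows `crc` (4 B), `capacity` (8 B), `port` (1 B), `n_records` (1 B), so it starts at offset 4 + 8 + 1 + 1 = 14 and occupies 8 bytes.
Bytes at offsets 14..21: 81 8A 45 B8 F0 76 D0 9E.
In big-endian order the high byte comes first in memory.
The bytes are already most-significant first: 0x818A45B8F076D09E.
0x818A45B8F076D09E = 9334349838289391774.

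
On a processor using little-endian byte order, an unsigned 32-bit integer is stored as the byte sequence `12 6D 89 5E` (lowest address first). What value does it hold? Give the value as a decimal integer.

1586064658

Little-endian stores the least-significant byte at the lowest address.
Reassemble most-significant byte first: 5E 89 6D 12 → 0x5E896D12.
0x5E896D12 = 1586064658.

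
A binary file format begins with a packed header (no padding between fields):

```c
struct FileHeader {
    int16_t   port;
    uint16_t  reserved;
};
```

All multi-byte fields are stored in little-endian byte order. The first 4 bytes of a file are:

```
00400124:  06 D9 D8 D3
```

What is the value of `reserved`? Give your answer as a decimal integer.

54232

`reserved` follows `port` (2 bytes), so it starts at byte offset 2 and occupies 2 bytes.
Bytes at offsets 2..3: D8 D3.
In little-endian order the low byte comes first in memory.
Reassemble most-significant byte first: D3 D8 → 0xD3D8.
0xD3D8 = 54232.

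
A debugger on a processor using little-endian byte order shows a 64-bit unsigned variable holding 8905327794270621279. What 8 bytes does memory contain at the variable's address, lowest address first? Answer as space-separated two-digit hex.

5F CE E9 49 72 14 96 7B

8905327794270621279 in hexadecimal, padded to 64 bits, is 0x7B96147249E9CE5F.
Split into bytes (most-significant first): 7B 96 14 72 49 E9 CE 5F.
Little-endian: lowest address holds the least-significant byte.
So at ascending addresses the bytes are 5F CE E9 49 72 14 96 7B.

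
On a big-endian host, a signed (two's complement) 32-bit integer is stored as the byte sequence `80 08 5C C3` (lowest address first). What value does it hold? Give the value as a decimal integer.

In big-endian order the high byte comes first in memory.
The bytes are already most-significant first: 0x80085CC3.
Top bit is set, so as a signed 32-bit value this is 0x80085CC3 − 2^32 = -2146935613.

-2146935613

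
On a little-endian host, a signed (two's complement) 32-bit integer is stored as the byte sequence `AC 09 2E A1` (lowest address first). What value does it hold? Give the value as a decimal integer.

Little-endian stores the least-significant byte at the lowest address.
Reassemble most-significant byte first: A1 2E 09 AC → 0xA12E09AC.
Top bit is set, so as a signed 32-bit value this is 0xA12E09AC − 2^32 = -1590818388.

-1590818388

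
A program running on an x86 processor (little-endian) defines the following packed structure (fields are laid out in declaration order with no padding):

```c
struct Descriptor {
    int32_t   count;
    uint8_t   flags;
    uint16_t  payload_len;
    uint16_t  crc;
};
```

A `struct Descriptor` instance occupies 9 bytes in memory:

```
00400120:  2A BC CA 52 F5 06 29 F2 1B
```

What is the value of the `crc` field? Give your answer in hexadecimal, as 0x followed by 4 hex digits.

`crc` follows `count` (4 B), `flags` (1 B), `payload_len` (2 B), so it starts at offset 4 + 1 + 2 = 7 and occupies 2 bytes.
Bytes at offsets 7..8: F2 1B.
In little-endian order the low byte comes first in memory.
Reassemble most-significant byte first: 1B F2 → 0x1BF2.

0x1BF2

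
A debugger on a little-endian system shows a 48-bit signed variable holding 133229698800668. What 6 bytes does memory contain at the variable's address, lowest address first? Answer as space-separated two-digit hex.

1C DC DE F4 2B 79

133229698800668 in hexadecimal, padded to 48 bits, is 0x792BF4DEDC1C.
Split into bytes (most-significant first): 79 2B F4 DE DC 1C.
In little-endian order the low byte comes first in memory.
So at ascending addresses the bytes are 1C DC DE F4 2B 79.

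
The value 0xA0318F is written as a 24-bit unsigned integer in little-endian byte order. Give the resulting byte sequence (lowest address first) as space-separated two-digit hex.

8F 31 A0

Split into bytes (most-significant first): A0 31 8F.
Little-endian stores the least-significant byte at the lowest address.
So at ascending addresses the bytes are 8F 31 A0.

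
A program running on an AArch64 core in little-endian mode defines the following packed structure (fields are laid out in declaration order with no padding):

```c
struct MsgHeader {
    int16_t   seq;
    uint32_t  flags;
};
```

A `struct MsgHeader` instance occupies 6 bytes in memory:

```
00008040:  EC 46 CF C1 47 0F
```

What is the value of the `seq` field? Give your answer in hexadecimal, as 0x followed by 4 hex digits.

0x46EC

`seq` is the first field, at byte offset 0, occupying 2 bytes.
Bytes at offsets 0..1: EC 46.
Little-endian stores the least-significant byte at the lowest address.
Reassemble most-significant byte first: 46 EC → 0x46EC.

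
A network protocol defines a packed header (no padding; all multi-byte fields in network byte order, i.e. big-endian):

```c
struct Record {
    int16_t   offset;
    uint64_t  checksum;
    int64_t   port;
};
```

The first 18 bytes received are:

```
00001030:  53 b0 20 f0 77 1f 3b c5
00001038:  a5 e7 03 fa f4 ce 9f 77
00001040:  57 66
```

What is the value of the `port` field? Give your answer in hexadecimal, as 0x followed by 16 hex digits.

0x03FAF4CE9F775766

`port` follows `offset` (2 B), `checksum` (8 B), so it starts at offset 2 + 8 = 10 and occupies 8 bytes.
Bytes at offsets 10..17: 03 FA F4 CE 9F 77 57 66.
Big-endian: lowest address holds the most-significant byte.
The bytes are already most-significant first: 0x03FAF4CE9F775766.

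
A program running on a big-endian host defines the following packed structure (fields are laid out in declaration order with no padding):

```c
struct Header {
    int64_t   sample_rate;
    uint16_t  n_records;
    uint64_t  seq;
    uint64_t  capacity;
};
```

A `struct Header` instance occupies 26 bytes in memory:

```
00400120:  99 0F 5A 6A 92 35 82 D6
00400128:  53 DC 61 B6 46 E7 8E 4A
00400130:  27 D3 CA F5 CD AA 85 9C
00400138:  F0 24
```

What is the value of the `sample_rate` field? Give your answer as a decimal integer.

`sample_rate` is the first field, at byte offset 0, occupying 8 bytes.
Bytes at offsets 0..7: 99 0F 5A 6A 92 35 82 D6.
In big-endian order the high byte comes first in memory.
The bytes are already most-significant first: 0x990F5A6A923582D6.
Top bit is set, so as a signed 64-bit value this is 0x990F5A6A923582D6 − 2^64 = -7417610647489903914.

-7417610647489903914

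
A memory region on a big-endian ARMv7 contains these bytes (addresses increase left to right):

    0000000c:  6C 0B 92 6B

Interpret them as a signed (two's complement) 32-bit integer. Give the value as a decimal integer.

1812697707

Big-endian: lowest address holds the most-significant byte.
The bytes are already most-significant first: 0x6C0B926B.
0x6C0B926B = 1812697707.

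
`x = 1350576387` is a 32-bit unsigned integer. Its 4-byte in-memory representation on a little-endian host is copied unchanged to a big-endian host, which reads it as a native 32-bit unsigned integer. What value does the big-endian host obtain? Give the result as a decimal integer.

1350576387 in 32-bit hexadecimal is 0x50802903.
Stored little-endian, the bytes at ascending addresses are 03 29 80 50.
Read back as big-endian, the last byte is least significant, giving 0x03298050.
0x03298050 = 53051472.

53051472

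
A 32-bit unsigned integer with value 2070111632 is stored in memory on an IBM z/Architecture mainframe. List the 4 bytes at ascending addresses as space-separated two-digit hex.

7B 63 65 90

2070111632 in hexadecimal, padded to 32 bits, is 0x7B636590.
Split into bytes (most-significant first): 7B 63 65 90.
Big-endian: lowest address holds the most-significant byte.
So the memory order matches the most-significant-first order: 7B 63 65 90.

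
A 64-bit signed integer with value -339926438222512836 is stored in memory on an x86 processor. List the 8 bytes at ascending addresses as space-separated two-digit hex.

Two's complement of -339926438222512836 in 64 bits: 339926438222512836 = 0x04B7A94B680442C4; invert → 0xFB4856B497FBBD3B; add 1 → 0xFB4856B497FBBD3C.
Split into bytes (most-significant first): FB 48 56 B4 97 FB BD 3C.
In little-endian order the low byte comes first in memory.
So at ascending addresses the bytes are 3C BD FB 97 B4 56 48 FB.

3C BD FB 97 B4 56 48 FB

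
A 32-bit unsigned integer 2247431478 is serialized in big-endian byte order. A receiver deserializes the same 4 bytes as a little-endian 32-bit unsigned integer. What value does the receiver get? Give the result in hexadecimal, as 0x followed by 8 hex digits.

0x3615F585

2247431478 in 32-bit hexadecimal is 0x85F51536.
Stored big-endian, the bytes at ascending addresses are 85 F5 15 36.
Read back as little-endian, the first byte is least significant, giving 0x3615F585.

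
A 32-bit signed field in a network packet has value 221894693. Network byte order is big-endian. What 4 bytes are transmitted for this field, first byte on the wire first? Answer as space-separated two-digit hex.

221894693 in hexadecimal, padded to 32 bits, is 0x0D39D825.
Split into bytes (most-significant first): 0D 39 D8 25.
Big-endian: lowest address holds the most-significant byte.
So the memory order matches the most-significant-first order: 0D 39 D8 25.

0D 39 D8 25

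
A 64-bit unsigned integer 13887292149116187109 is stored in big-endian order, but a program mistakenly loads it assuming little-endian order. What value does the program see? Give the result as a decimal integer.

13887292149116187109 in 64-bit hexadecimal is 0xC0B992A1B02431E5.
Stored big-endian, the bytes at ascending addresses are C0 B9 92 A1 B0 24 31 E5.
Read back as little-endian, the first byte is least significant, giving 0xE53124B0A192B9C0.
0xE53124B0A192B9C0 = 16515021649587911104.

16515021649587911104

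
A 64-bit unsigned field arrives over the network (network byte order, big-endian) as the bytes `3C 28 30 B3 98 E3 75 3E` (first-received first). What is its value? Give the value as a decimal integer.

In big-endian order the high byte comes first in memory.
The bytes are already most-significant first: 0x3C2830B398E3753E.
0x3C2830B398E3753E = 4334768189266425150.

4334768189266425150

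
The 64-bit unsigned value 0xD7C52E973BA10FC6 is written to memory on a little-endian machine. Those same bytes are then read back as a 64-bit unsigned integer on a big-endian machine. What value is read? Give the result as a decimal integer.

14271803021471958487

Stored little-endian, the bytes at ascending addresses are C6 0F A1 3B 97 2E C5 D7.
Read back as big-endian, the last byte is least significant, giving 0xC60FA13B972EC5D7.
0xC60FA13B972EC5D7 = 14271803021471958487.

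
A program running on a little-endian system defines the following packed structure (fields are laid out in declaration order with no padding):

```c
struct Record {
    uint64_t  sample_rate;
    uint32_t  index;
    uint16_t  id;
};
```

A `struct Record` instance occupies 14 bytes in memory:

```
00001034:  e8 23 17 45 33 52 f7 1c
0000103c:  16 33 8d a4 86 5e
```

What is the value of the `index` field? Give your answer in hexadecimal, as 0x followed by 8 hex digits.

`index` follows `sample_rate` (8 bytes), so it starts at byte offset 8 and occupies 4 bytes.
Bytes at offsets 8..11: 16 33 8D A4.
In little-endian order the low byte comes first in memory.
Reassemble most-significant byte first: A4 8D 33 16 → 0xA48D3316.

0xA48D3316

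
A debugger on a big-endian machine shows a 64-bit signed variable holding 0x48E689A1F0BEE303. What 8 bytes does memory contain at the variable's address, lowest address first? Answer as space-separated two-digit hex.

48 E6 89 A1 F0 BE E3 03

Split into bytes (most-significant first): 48 E6 89 A1 F0 BE E3 03.
In big-endian order the high byte comes first in memory.
So the memory order matches the most-significant-first order: 48 E6 89 A1 F0 BE E3 03.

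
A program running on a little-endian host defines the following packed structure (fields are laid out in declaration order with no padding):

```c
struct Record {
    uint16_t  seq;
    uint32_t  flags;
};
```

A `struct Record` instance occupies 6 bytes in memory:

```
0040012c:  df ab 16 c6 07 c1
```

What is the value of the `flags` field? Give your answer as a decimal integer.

`flags` follows `seq` (2 bytes), so it starts at byte offset 2 and occupies 4 bytes.
Bytes at offsets 2..5: 16 C6 07 C1.
In little-endian order the low byte comes first in memory.
Reassemble most-significant byte first: C1 07 C6 16 → 0xC107C616.
0xC107C616 = 3238512150.

3238512150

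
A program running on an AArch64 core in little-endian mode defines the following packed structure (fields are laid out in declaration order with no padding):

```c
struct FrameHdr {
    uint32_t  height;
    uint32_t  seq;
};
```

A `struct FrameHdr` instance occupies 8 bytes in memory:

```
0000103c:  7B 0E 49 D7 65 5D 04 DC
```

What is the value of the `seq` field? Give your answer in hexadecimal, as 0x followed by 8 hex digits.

0xDC045D65

`seq` follows `height` (4 bytes), so it starts at byte offset 4 and occupies 4 bytes.
Bytes at offsets 4..7: 65 5D 04 DC.
Little-endian stores the least-significant byte at the lowest address.
Reassemble most-significant byte first: DC 04 5D 65 → 0xDC045D65.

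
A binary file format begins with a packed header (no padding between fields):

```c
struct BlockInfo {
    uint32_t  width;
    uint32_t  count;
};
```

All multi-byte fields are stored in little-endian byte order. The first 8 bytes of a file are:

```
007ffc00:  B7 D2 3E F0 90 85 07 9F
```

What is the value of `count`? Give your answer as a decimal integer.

`count` follows `width` (4 bytes), so it starts at byte offset 4 and occupies 4 bytes.
Bytes at offsets 4..7: 90 85 07 9F.
Little-endian: lowest address holds the least-significant byte.
Reassemble most-significant byte first: 9F 07 85 90 → 0x9F078590.
0x9F078590 = 2668070288.

2668070288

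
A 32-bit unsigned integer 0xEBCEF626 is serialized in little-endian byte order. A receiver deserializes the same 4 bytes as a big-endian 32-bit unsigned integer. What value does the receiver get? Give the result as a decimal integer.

653709035

Stored little-endian, the bytes at ascending addresses are 26 F6 CE EB.
Read back as big-endian, the last byte is least significant, giving 0x26F6CEEB.
0x26F6CEEB = 653709035.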